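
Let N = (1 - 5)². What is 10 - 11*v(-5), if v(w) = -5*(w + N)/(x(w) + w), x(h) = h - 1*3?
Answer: -475/13 ≈ -36.538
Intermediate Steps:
x(h) = -3 + h (x(h) = h - 3 = -3 + h)
N = 16 (N = (-4)² = 16)
v(w) = -5*(16 + w)/(-3 + 2*w) (v(w) = -5*(w + 16)/((-3 + w) + w) = -5*(16 + w)/(-3 + 2*w))
10 - 11*v(-5) = 10 - 55*(-16 - 1*(-5))/(-3 + 2*(-5)) = 10 - 55*(-16 + 5)/(-3 - 10) = 10 - 55*(-11)/(-13) = 10 - 55*(-1)*(-11)/13 = 10 - 11*55/13 = 10 - 605/13 = -475/13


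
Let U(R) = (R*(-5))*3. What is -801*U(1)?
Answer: 12015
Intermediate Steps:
U(R) = -15*R (U(R) = -5*R*3 = -15*R)
-801*U(1) = -(-12015) = -801*(-15) = 12015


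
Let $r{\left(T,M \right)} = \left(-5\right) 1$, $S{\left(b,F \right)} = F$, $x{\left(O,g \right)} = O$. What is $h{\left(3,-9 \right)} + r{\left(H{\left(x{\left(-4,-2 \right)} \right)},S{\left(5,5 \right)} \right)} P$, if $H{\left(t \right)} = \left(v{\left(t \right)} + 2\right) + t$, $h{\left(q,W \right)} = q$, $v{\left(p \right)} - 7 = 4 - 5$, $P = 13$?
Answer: $-62$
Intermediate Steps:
$v{\left(p \right)} = 6$ ($v{\left(p \right)} = 7 + \left(4 - 5\right) = 7 - 1 = 6$)
$H{\left(t \right)} = 8 + t$ ($H{\left(t \right)} = \left(6 + 2\right) + t = 8 + t$)
$r{\left(T,M \right)} = -5$
$h{\left(3,-9 \right)} + r{\left(H{\left(x{\left(-4,-2 \right)} \right)},S{\left(5,5 \right)} \right)} P = 3 - 65 = -62$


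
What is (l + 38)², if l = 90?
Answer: 16384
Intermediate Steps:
(l + 38)² = (90 + 38)² = 128² = 16384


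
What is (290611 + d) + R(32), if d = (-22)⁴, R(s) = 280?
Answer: 525147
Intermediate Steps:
d = 234256
(290611 + d) + R(32) = (290611 + 234256) + 280 = 524867 + 280 = 525147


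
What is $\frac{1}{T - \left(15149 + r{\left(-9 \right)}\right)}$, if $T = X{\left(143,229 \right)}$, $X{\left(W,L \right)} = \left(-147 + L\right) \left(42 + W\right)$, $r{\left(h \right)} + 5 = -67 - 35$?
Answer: $\frac{1}{128} \approx 0.0078125$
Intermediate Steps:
$r{\left(h \right)} = -107$ ($r{\left(h \right)} = -5 - 102 = -107$)
$T = 15170$ ($T = -6174 - 21021 + 42 \cdot 229 + 229 \cdot 143 = -6174 - 21021 + 9618 + 32747 = 15170$)
$\frac{1}{T - \left(15149 + r{\left(-9 \right)}\right)} = \frac{1}{15170 - 15042} = \frac{1}{128}$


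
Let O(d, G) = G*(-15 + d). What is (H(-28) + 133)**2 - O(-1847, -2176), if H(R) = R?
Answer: -4040687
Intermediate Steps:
(H(-28) + 133)**2 - O(-1847, -2176) = (-28 + 133)**2 - (-2176)*(-15 - 1847) = 105**2 - (-2176)*(-1862) = 11025 - 1*4051712 = 11025 - 4051712 = -4040687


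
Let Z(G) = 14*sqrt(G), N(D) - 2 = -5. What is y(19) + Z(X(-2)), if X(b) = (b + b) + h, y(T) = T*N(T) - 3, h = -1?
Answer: -60 + 14*I*sqrt(5) ≈ -60.0 + 31.305*I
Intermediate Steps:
N(D) = -3 (N(D) = 2 - 5 = -3)
y(T) = -3 - 3*T (y(T) = T*(-3) - 3 = -3*T - 3 = -3 - 3*T)
X(b) = -1 + 2*b (X(b) = (b + b) - 1 = 2*b - 1 = -1 + 2*b)
y(19) + Z(X(-2)) = (-3 - 3*19) + 14*sqrt(-1 + 2*(-2)) = (-3 - 57) + 14*sqrt(-1 - 4) = -60 + 14*sqrt(-5) = -60 + 14*(I*sqrt(5)) = -60 + 14*I*sqrt(5)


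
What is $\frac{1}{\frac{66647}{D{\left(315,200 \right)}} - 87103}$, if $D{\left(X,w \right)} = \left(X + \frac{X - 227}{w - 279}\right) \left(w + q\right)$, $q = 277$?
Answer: $- \frac{11828169}{1030263739294} \approx -1.1481 \cdot 10^{-5}$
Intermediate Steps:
$D{\left(X,w \right)} = \left(277 + w\right) \left(X + \frac{-227 + X}{-279 + w}\right)$ ($D{\left(X,w \right)} = \left(X + \frac{X - 227}{w - 279}\right) \left(w + 277\right) = \left(X + \frac{-227 + X}{-279 + w}\right) \left(277 + w\right) = \left(277 + w\right) \left(X + \frac{-227 + X}{-279 + w}\right)$)
$\frac{1}{\frac{66647}{D{\left(315,200 \right)}} - 87103} = \frac{1}{\frac{66647}{\frac{1}{-279 + 200} \left(-62879 - 24256890 - 45400 + 315 \cdot 200^{2} - 315 \cdot 200\right)} - 87103} = \frac{1}{\frac{66647}{\frac{1}{-79} \left(-62879 - 24256890 - 45400 + 315 \cdot 40000 - 63000\right)} - 87103} = \frac{1}{\frac{66647}{\left(- \frac{1}{79}\right) \left(-62879 - 24256890 - 45400 + 12600000 - 63000\right)} - 87103} = \frac{1}{\frac{66647}{\left(- \frac{1}{79}\right) \left(-11828169\right)} - 87103} = \frac{1}{\frac{66647}{\frac{11828169}{79}} - 87103} = \frac{1}{66647 \cdot \frac{79}{11828169} - 87103} = \frac{1}{\frac{5265113}{11828169} - 87103} = \frac{1}{- \frac{1030263739294}{11828169}} = - \frac{11828169}{1030263739294}$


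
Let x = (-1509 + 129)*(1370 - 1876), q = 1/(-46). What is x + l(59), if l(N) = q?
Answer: 32120879/46 ≈ 6.9828e+5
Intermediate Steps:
q = -1/46 ≈ -0.021739
l(N) = -1/46
x = 698280 (x = -1380*(-506) = 698280)
x + l(59) = 698280 - 1/46 = 32120879/46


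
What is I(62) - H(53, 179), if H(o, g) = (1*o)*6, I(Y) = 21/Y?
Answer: -19695/62 ≈ -317.66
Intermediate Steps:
H(o, g) = 6*o (H(o, g) = o*6 = 6*o)
I(62) - H(53, 179) = 21/62 - 6*53 = 21*(1/62) - 1*318 = 21/62 - 318 = -19695/62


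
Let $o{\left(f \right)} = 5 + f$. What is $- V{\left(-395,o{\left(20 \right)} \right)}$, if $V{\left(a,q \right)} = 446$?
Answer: $-446$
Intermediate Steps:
$- V{\left(-395,o{\left(20 \right)} \right)} = \left(-1\right) 446 = -446$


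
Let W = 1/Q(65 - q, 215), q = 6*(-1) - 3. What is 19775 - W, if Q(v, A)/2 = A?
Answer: 8503249/430 ≈ 19775.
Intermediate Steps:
q = -9 (q = -6 - 3 = -9)
Q(v, A) = 2*A
W = 1/430 (W = 1/(2*215) = 1/430 ≈ 0.0023256)
19775 - W = 19775 - 1*1/430 = 19775 - 1/430 = 8503249/430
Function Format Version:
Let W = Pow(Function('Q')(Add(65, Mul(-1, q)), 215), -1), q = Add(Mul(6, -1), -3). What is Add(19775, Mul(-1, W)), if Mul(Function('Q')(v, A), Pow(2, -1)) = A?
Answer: Rational(8503249, 430) ≈ 19775.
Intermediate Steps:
q = -9 (q = Add(-6, -3) = -9)
Function('Q')(v, A) = Mul(2, A)
W = Rational(1, 430) (W = Pow(Mul(2, 215), -1) = Pow(430, -1) = Rational(1, 430) ≈ 0.0023256)
Add(19775, Mul(-1, W)) = Add(19775, Mul(-1, Rational(1, 430))) = Add(19775, Rational(-1, 430)) = Rational(8503249, 430)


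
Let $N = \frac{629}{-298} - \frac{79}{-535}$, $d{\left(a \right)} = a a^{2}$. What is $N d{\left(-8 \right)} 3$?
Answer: $\frac{240363264}{79715} \approx 3015.3$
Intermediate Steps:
$d{\left(a \right)} = a^{3}$
$N = - \frac{312973}{159430}$ ($N = 629 \left(- \frac{1}{298}\right) - - \frac{79}{535} = - \frac{629}{298} + \frac{79}{535} = - \frac{312973}{159430} \approx -1.9631$)
$N d{\left(-8 \right)} 3 = - \frac{312973 \left(-8\right)^{3} \cdot 3}{159430} = - \frac{312973 \left(\left(-512\right) 3\right)}{159430} = \left(- \frac{312973}{159430}\right) \left(-1536\right) = \frac{240363264}{79715}$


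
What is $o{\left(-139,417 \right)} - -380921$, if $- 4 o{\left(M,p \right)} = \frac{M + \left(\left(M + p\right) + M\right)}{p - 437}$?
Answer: $380921$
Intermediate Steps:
$o{\left(M,p \right)} = - \frac{p + 3 M}{4 \left(-437 + p\right)}$ ($o{\left(M,p \right)} = - \frac{\left(M + \left(\left(M + p\right) + M\right)\right) \frac{1}{p - 437}}{4} = - \frac{\left(M + \left(p + 2 M\right)\right) \frac{1}{-437 + p}}{4} = - \frac{\left(p + 3 M\right) \frac{1}{-437 + p}}{4} = - \frac{\frac{1}{-437 + p} \left(p + 3 M\right)}{4} = - \frac{p + 3 M}{4 \left(-437 + p\right)}$)
$o{\left(-139,417 \right)} - -380921 = \frac{\left(-1\right) 417 - -417}{4 \left(-437 + 417\right)} - -380921 = \frac{-417 + 417}{4 \left(-20\right)} + 380921 = \frac{1}{4} \left(- \frac{1}{20}\right) 0 + 380921 = 0 + 380921 = 380921$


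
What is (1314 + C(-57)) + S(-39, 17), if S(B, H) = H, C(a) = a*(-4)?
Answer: 1559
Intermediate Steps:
C(a) = -4*a
(1314 + C(-57)) + S(-39, 17) = (1314 - 4*(-57)) + 17 = (1314 + 228) + 17 = 1542 + 17 = 1559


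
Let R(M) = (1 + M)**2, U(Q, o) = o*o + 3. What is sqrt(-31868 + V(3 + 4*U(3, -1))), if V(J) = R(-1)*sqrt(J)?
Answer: 2*I*sqrt(7967) ≈ 178.52*I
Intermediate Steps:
U(Q, o) = 3 + o**2 (U(Q, o) = o**2 + 3 = 3 + o**2)
V(J) = 0 (V(J) = (1 - 1)**2*sqrt(J) = 0**2*sqrt(J) = 0*sqrt(J) = 0)
sqrt(-31868 + V(3 + 4*U(3, -1))) = sqrt(-31868 + 0) = sqrt(-31868) = 2*I*sqrt(7967)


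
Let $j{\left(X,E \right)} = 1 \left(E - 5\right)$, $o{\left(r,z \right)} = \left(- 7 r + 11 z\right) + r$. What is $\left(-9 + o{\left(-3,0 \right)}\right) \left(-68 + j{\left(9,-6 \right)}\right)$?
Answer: $-711$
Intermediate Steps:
$o{\left(r,z \right)} = - 6 r + 11 z$
$j{\left(X,E \right)} = -5 + E$ ($j{\left(X,E \right)} = 1 \left(-5 + E\right) = -5 + E$)
$\left(-9 + o{\left(-3,0 \right)}\right) \left(-68 + j{\left(9,-6 \right)}\right) = \left(-9 + \left(\left(-6\right) \left(-3\right) + 11 \cdot 0\right)\right) \left(-68 - 11\right) = \left(-9 + \left(18 + 0\right)\right) \left(-68 - 11\right) = \left(-9 + 18\right) \left(-79\right) = 9 \left(-79\right) = -711$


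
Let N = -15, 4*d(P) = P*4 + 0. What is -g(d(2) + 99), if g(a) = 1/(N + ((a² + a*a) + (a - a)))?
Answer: -1/20387 ≈ -4.9051e-5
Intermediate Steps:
d(P) = P (d(P) = (P*4 + 0)/4 = (4*P + 0)/4 = (4*P)/4 = P)
g(a) = 1/(-15 + 2*a²) (g(a) = 1/(-15 + ((a² + a*a) + (a - a))) = 1/(-15 + ((a² + a²) + 0)) = 1/(-15 + (2*a² + 0)) = 1/(-15 + 2*a²))
-g(d(2) + 99) = -1/(-15 + 2*(2 + 99)²) = -1/(-15 + 2*101²) = -1/(-15 + 2*10201) = -1/(-15 + 20402) = -1/20387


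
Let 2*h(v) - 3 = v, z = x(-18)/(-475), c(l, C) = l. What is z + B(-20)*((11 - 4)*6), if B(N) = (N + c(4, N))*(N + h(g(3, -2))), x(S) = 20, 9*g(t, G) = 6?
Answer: 1159756/95 ≈ 12208.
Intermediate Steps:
g(t, G) = 2/3 (g(t, G) = (1/9)*6 = 2/3)
z = -4/95 (z = 20/(-475) = 20*(-1/475) = -4/95 ≈ -0.042105)
h(v) = 3/2 + v/2
B(N) = (4 + N)*(11/6 + N) (B(N) = (N + 4)*(N + (3/2 + (1/2)*(2/3))) = (4 + N)*(N + (3/2 + 1/3)) = (4 + N)*(N + 11/6) = (4 + N)*(11/6 + N))
z + B(-20)*((11 - 4)*6) = -4/95 + (22/3 + (-20)**2 + (35/6)*(-20))*((11 - 4)*6) = -4/95 + (22/3 + 400 - 350/3)*(7*6) = -4/95 + (872/3)*42 = -4/95 + 12208 = 1159756/95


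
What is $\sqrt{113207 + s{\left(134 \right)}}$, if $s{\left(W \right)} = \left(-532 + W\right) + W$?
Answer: $\sqrt{112943} \approx 336.07$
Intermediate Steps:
$s{\left(W \right)} = -532 + 2 W$
$\sqrt{113207 + s{\left(134 \right)}} = \sqrt{113207 + \left(-532 + 2 \cdot 134\right)} = \sqrt{113207 + \left(-532 + 268\right)} = \sqrt{113207 - 264} = \sqrt{112943}$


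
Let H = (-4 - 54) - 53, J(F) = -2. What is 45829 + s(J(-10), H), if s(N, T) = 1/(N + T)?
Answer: 5178676/113 ≈ 45829.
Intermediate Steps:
H = -111 (H = -58 - 53 = -111)
45829 + s(J(-10), H) = 45829 + 1/(-2 - 111) = 45829 + 1/(-113) = 45829 - 1/113 = 5178676/113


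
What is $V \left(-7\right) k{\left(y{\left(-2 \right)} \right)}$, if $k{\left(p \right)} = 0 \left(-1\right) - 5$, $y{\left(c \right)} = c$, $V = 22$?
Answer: $770$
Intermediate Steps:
$k{\left(p \right)} = -5$ ($k{\left(p \right)} = 0 - 5 = -5$)
$V \left(-7\right) k{\left(y{\left(-2 \right)} \right)} = 22 \left(-7\right) \left(-5\right) = \left(-154\right) \left(-5\right) = 770$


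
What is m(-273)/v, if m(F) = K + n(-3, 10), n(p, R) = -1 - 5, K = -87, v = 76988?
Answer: -93/76988 ≈ -0.0012080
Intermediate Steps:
n(p, R) = -6
m(F) = -93 (m(F) = -87 - 6 = -93)
m(-273)/v = -93/76988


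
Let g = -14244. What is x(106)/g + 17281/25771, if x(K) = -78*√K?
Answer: 17281/25771 + 13*√106/2374 ≈ 0.72694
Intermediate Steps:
x(106)/g + 17281/25771 = -78*√106/(-14244) + 17281/25771 = -78*√106*(-1/14244) + 17281*(1/25771) = 13*√106/2374 + 17281/25771 = 17281/25771 + 13*√106/2374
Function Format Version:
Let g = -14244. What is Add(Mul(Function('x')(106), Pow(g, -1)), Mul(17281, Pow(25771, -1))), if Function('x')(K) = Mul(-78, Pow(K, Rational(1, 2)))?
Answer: Add(Rational(17281, 25771), Mul(Rational(13, 2374), Pow(106, Rational(1, 2)))) ≈ 0.72694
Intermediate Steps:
Add(Mul(Function('x')(106), Pow(g, -1)), Mul(17281, Pow(25771, -1))) = Add(Mul(Mul(-78, Pow(106, Rational(1, 2))), Pow(-14244, -1)), Mul(17281, Pow(25771, -1))) = Add(Mul(Mul(-78, Pow(106, Rational(1, 2))), Rational(-1, 14244)), Mul(17281, Rational(1, 25771))) = Add(Mul(Rational(13, 2374), Pow(106, Rational(1, 2))), Rational(17281, 25771)) = Add(Rational(17281, 25771), Mul(Rational(13, 2374), Pow(106, Rational(1, 2))))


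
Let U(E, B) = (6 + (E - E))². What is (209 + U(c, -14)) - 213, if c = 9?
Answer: 32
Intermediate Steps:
U(E, B) = 36 (U(E, B) = (6 + 0)² = 6² = 36)
(209 + U(c, -14)) - 213 = (209 + 36) - 213 = 245 - 213 = 32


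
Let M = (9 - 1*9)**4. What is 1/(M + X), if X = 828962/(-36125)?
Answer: -36125/828962 ≈ -0.043579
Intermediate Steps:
X = -828962/36125 (X = 828962*(-1/36125) = -828962/36125 ≈ -22.947)
M = 0 (M = (9 - 9)**4 = 0**4 = 0)
1/(M + X) = 1/(0 - 828962/36125) = 1/(-828962/36125) = -36125/828962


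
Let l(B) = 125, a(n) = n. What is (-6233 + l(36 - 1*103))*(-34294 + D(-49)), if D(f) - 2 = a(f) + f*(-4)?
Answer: 208557660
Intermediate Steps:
D(f) = 2 - 3*f (D(f) = 2 + (f + f*(-4)) = 2 + (f - 4*f) = 2 - 3*f)
(-6233 + l(36 - 1*103))*(-34294 + D(-49)) = (-6233 + 125)*(-34294 + (2 - 3*(-49))) = -6108*(-34294 + (2 + 147)) = -6108*(-34294 + 149) = -6108*(-34145) = 208557660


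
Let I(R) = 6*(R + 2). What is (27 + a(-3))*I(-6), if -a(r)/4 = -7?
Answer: -1320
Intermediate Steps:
I(R) = 12 + 6*R (I(R) = 6*(2 + R) = 12 + 6*R)
a(r) = 28 (a(r) = -4*(-7) = 28)
(27 + a(-3))*I(-6) = (27 + 28)*(12 + 6*(-6)) = 55*(12 - 36) = 55*(-24) = -1320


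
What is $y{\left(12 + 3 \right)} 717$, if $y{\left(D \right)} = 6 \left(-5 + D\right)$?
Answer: $43020$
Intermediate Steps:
$y{\left(D \right)} = -30 + 6 D$
$y{\left(12 + 3 \right)} 717 = \left(-30 + 6 \left(12 + 3\right)\right) 717 = \left(-30 + 6 \cdot 15\right) 717 = \left(-30 + 90\right) 717 = 60 \cdot 717 = 43020$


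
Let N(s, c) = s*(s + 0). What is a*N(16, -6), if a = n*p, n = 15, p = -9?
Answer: -34560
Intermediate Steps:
N(s, c) = s² (N(s, c) = s*s = s²)
a = -135 (a = 15*(-9) = -135)
a*N(16, -6) = -135*16² = -135*256 = -34560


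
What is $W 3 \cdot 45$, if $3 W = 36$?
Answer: $1620$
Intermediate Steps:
$W = 12$ ($W = \frac{1}{3} \cdot 36 = 12$)
$W 3 \cdot 45 = 12 \cdot 3 \cdot 45 = 36 \cdot 45 = 1620$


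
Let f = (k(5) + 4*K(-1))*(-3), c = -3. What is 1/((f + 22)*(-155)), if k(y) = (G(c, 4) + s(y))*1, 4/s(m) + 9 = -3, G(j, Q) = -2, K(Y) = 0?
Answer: -1/4495 ≈ -0.00022247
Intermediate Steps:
s(m) = -⅓ (s(m) = 4/(-9 - 3) = 4/(-12) = 4*(-1/12) = -⅓)
k(y) = -7/3 (k(y) = (-2 - ⅓)*1 = -7/3*1 = -7/3)
f = 7 (f = (-7/3 + 4*0)*(-3) = (-7/3 + 0)*(-3) = -7/3*(-3) = 7)
1/((f + 22)*(-155)) = 1/((7 + 22)*(-155)) = 1/(29*(-155)) = 1/(-4495) = -1/4495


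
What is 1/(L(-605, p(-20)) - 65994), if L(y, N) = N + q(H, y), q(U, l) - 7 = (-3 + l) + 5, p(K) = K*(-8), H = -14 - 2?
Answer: -1/66430 ≈ -1.5053e-5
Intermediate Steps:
H = -16
p(K) = -8*K
q(U, l) = 9 + l (q(U, l) = 7 + ((-3 + l) + 5) = 7 + (2 + l) = 9 + l)
L(y, N) = 9 + N + y (L(y, N) = N + (9 + y) = 9 + N + y)
1/(L(-605, p(-20)) - 65994) = 1/((9 - 8*(-20) - 605) - 65994) = 1/((9 + 160 - 605) - 65994) = 1/(-436 - 65994) = 1/(-66430) = -1/66430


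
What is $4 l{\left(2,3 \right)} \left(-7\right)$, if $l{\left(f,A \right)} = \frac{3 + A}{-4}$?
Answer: $42$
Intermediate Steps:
$l{\left(f,A \right)} = - \frac{3}{4} - \frac{A}{4}$ ($l{\left(f,A \right)} = \left(3 + A\right) \left(- \frac{1}{4}\right) = - \frac{3}{4} - \frac{A}{4}$)
$4 l{\left(2,3 \right)} \left(-7\right) = 4 \left(- \frac{3}{4} - \frac{3}{4}\right) \left(-7\right) = 4 \left(- \frac{3}{2}\right) \left(-7\right) = \left(-6\right) \left(-7\right) = 42$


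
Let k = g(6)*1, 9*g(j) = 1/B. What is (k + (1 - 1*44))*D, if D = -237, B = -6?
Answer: 183517/18 ≈ 10195.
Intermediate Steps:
g(j) = -1/54 (g(j) = (⅑)/(-6) = (⅑)*(-⅙) = -1/54)
k = -1/54 (k = -1/54*1 = -1/54 ≈ -0.018519)
(k + (1 - 1*44))*D = (-1/54 + (1 - 1*44))*(-237) = (-1/54 + (1 - 44))*(-237) = (-1/54 - 43)*(-237) = -2323/54*(-237) = 183517/18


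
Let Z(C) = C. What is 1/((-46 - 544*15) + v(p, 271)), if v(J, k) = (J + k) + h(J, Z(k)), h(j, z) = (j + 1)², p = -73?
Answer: -1/2824 ≈ -0.00035411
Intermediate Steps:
h(j, z) = (1 + j)²
v(J, k) = J + k + (1 + J)² (v(J, k) = (J + k) + (1 + J)² = J + k + (1 + J)²)
1/((-46 - 544*15) + v(p, 271)) = 1/((-46 - 544*15) + (-73 + 271 + (1 - 73)²)) = 1/((-46 - 136*60) + (-73 + 271 + (-72)²)) = 1/((-46 - 8160) + (-73 + 271 + 5184)) = 1/(-8206 + 5382) = 1/(-2824) = -1/2824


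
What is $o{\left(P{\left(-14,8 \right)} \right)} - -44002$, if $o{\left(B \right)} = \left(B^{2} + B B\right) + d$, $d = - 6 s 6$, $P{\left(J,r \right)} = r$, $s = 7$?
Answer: $43878$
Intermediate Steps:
$d = -252$ ($d = \left(-6\right) 7 \cdot 6 = \left(-42\right) 6 = -252$)
$o{\left(B \right)} = -252 + 2 B^{2}$ ($o{\left(B \right)} = \left(B^{2} + B B\right) - 252 = \left(B^{2} + B^{2}\right) - 252 = 2 B^{2} - 252 = -252 + 2 B^{2}$)
$o{\left(P{\left(-14,8 \right)} \right)} - -44002 = \left(-252 + 2 \cdot 8^{2}\right) - -44002 = \left(-252 + 2 \cdot 64\right) + 44002 = \left(-252 + 128\right) + 44002 = -124 + 44002 = 43878$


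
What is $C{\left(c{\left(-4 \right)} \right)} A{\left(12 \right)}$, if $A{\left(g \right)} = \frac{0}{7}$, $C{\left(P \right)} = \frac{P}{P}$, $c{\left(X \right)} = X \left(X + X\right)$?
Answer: $0$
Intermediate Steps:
$c{\left(X \right)} = 2 X^{2}$ ($c{\left(X \right)} = X 2 X = 2 X^{2}$)
$C{\left(P \right)} = 1$
$A{\left(g \right)} = 0$ ($A{\left(g \right)} = 0 \cdot \frac{1}{7} = 0$)
$C{\left(c{\left(-4 \right)} \right)} A{\left(12 \right)} = 1 \cdot 0 = 0$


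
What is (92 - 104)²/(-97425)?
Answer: -16/10825 ≈ -0.0014781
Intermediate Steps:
(92 - 104)²/(-97425) = (-12)²*(-1/97425) = 144*(-1/97425) = -16/10825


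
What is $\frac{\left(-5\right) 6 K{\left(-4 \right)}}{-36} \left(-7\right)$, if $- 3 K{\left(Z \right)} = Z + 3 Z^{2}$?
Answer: $\frac{770}{9} \approx 85.556$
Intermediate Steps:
$K{\left(Z \right)} = - Z^{2} - \frac{Z}{3}$ ($K{\left(Z \right)} = - \frac{Z + 3 Z^{2}}{3} = - Z^{2} - \frac{Z}{3}$)
$\frac{\left(-5\right) 6 K{\left(-4 \right)}}{-36} \left(-7\right) = \frac{\left(-5\right) 6 \left(\left(-1\right) \left(-4\right) \left(\frac{1}{3} - 4\right)\right)}{-36} \left(-7\right) = - 30 \left(\left(-1\right) \left(-4\right) \left(- \frac{11}{3}\right)\right) \left(- \frac{1}{36}\right) \left(-7\right) = \left(-30\right) \left(- \frac{44}{3}\right) \left(- \frac{1}{36}\right) \left(-7\right) = 440 \left(- \frac{1}{36}\right) \left(-7\right) = \left(- \frac{110}{9}\right) \left(-7\right) = \frac{770}{9}$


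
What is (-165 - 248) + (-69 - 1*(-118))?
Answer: -364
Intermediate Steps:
(-165 - 248) + (-69 - 1*(-118)) = -413 + (-69 + 118) = -413 + 49 = -364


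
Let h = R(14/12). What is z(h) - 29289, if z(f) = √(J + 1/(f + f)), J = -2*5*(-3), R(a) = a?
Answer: -29289 + √1491/7 ≈ -29284.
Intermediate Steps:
J = 30 (J = -10*(-3) = 30)
h = 7/6 (h = 14/12 = 14*(1/12) = 7/6 ≈ 1.1667)
z(f) = √(30 + 1/(2*f)) (z(f) = √(30 + 1/(f + f)) = √(30 + 1/(2*f)))
z(h) - 29289 = √(120 + 2/(7/6))/2 - 29289 = √(120 + 2*(6/7))/2 - 29289 = √(120 + 12/7)/2 - 29289 = √(852/7)/2 - 29289 = (2*√1491/7)/2 - 29289 = √1491/7 - 29289 = -29289 + √1491/7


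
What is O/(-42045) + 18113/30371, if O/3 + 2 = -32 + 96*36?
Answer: 149924133/425649565 ≈ 0.35222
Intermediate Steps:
O = 10266 (O = -6 + 3*(-32 + 96*36) = -6 + 3*(-32 + 3456) = -6 + 3*3424 = -6 + 10272 = 10266)
O/(-42045) + 18113/30371 = 10266/(-42045) + 18113/30371 = 10266*(-1/42045) + 18113*(1/30371) = -3422/14015 + 18113/30371 = 149924133/425649565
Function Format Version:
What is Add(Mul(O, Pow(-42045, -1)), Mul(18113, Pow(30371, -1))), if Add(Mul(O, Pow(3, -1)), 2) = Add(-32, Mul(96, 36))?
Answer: Rational(149924133, 425649565) ≈ 0.35222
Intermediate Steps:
O = 10266 (O = Add(-6, Mul(3, Add(-32, Mul(96, 36)))) = Add(-6, Mul(3, Add(-32, 3456))) = Add(-6, Mul(3, 3424)) = Add(-6, 10272) = 10266)
Add(Mul(O, Pow(-42045, -1)), Mul(18113, Pow(30371, -1))) = Add(Mul(10266, Pow(-42045, -1)), Mul(18113, Pow(30371, -1))) = Add(Mul(10266, Rational(-1, 42045)), Mul(18113, Rational(1, 30371))) = Add(Rational(-3422, 14015), Rational(18113, 30371)) = Rational(149924133, 425649565)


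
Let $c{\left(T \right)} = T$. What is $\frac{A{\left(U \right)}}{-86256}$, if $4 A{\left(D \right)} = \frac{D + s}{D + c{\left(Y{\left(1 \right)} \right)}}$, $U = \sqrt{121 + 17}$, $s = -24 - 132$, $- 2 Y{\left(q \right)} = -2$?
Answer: $- \frac{49}{7878048} + \frac{157 \sqrt{138}}{47268288} \approx 3.2799 \cdot 10^{-5}$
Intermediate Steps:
$Y{\left(q \right)} = 1$ ($Y{\left(q \right)} = \left(- \frac{1}{2}\right) \left(-2\right) = 1$)
$s = -156$ ($s = -24 - 132 = -156$)
$U = \sqrt{138} \approx 11.747$
$A{\left(D \right)} = \frac{-156 + D}{4 \left(1 + D\right)}$ ($A{\left(D \right)} = \frac{\left(D - 156\right) \frac{1}{D + 1}}{4} = \frac{\left(-156 + D\right) \frac{1}{1 + D}}{4} = \frac{\frac{1}{1 + D} \left(-156 + D\right)}{4} = \frac{-156 + D}{4 \left(1 + D\right)}$)
$\frac{A{\left(U \right)}}{-86256} = \frac{\frac{1}{4} \frac{1}{1 + \sqrt{138}} \left(-156 + \sqrt{138}\right)}{-86256} = \frac{-156 + \sqrt{138}}{4 \left(1 + \sqrt{138}\right)} \left(- \frac{1}{86256}\right) = - \frac{-156 + \sqrt{138}}{345024 \left(1 + \sqrt{138}\right)}$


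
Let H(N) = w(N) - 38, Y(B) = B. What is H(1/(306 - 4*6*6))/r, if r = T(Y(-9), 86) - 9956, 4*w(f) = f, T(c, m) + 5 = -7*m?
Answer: 24623/6844824 ≈ 0.0035973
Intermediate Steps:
T(c, m) = -5 - 7*m
w(f) = f/4
H(N) = -38 + N/4 (H(N) = N/4 - 38 = -38 + N/4)
r = -10563 (r = (-5 - 7*86) - 9956 = (-5 - 602) - 9956 = -607 - 9956 = -10563)
H(1/(306 - 4*6*6))/r = (-38 + 1/(4*(306 - 4*6*6)))/(-10563) = (-38 + 1/(4*(306 - 24*6)))*(-1/10563) = (-38 + 1/(4*(306 - 144)))*(-1/10563) = (-38 + (¼)/162)*(-1/10563) = (-38 + (¼)*(1/162))*(-1/10563) = (-38 + 1/648)*(-1/10563) = -24623/648*(-1/10563) = 24623/6844824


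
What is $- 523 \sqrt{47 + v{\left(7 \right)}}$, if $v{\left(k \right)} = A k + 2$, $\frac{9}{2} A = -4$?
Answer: $- \frac{523 \sqrt{385}}{3} \approx -3420.7$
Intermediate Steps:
$A = - \frac{8}{9}$ ($A = \frac{2}{9} \left(-4\right) = - \frac{8}{9} \approx -0.88889$)
$v{\left(k \right)} = 2 - \frac{8 k}{9}$ ($v{\left(k \right)} = - \frac{8 k}{9} + 2 = 2 - \frac{8 k}{9}$)
$- 523 \sqrt{47 + v{\left(7 \right)}} = - 523 \sqrt{47 + \left(2 - \frac{56}{9}\right)} = - 523 \sqrt{47 - \frac{38}{9}} = - 523 \sqrt{\frac{385}{9}} = - 523 \frac{\sqrt{385}}{3} = - \frac{523 \sqrt{385}}{3}$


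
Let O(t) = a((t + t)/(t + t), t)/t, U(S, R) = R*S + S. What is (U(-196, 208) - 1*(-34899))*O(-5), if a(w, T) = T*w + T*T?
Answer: 24260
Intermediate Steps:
a(w, T) = T² + T*w (a(w, T) = T*w + T² = T² + T*w)
U(S, R) = S + R*S
O(t) = 1 + t (O(t) = (t*(t + (t + t)/(t + t)))/t = (t*(t + (2*t)/((2*t))))/t = (t*(t + (2*t)*(1/(2*t))))/t = (t*(t + 1))/t = (t*(1 + t))/t = 1 + t)
(U(-196, 208) - 1*(-34899))*O(-5) = (-196*(1 + 208) - 1*(-34899))*(1 - 5) = (-196*209 + 34899)*(-4) = (-40964 + 34899)*(-4) = -6065*(-4) = 24260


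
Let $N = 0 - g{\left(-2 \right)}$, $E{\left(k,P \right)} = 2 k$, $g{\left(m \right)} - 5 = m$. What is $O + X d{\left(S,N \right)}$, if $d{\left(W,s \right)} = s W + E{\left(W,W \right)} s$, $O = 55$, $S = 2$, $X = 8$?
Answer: $-89$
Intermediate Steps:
$g{\left(m \right)} = 5 + m$
$N = -3$ ($N = 0 - \left(5 - 2\right) = 0 - 3 = -3$)
$d{\left(W,s \right)} = 3 W s$ ($d{\left(W,s \right)} = s W + 2 W s = W s + 2 W s = 3 W s$)
$O + X d{\left(S,N \right)} = 55 + 8 \cdot 3 \cdot 2 \left(-3\right) = 55 + 8 \left(-18\right) = 55 - 144 = -89$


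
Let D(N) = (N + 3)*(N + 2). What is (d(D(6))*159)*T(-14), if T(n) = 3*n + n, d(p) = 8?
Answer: -71232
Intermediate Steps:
D(N) = (2 + N)*(3 + N) (D(N) = (3 + N)*(2 + N) = (2 + N)*(3 + N))
T(n) = 4*n
(d(D(6))*159)*T(-14) = (8*159)*(4*(-14)) = 1272*(-56) = -71232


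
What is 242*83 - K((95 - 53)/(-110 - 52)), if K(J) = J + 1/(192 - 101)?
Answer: 49351912/2457 ≈ 20086.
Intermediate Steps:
K(J) = 1/91 + J (K(J) = J + 1/91 = 1/91 + J)
242*83 - K((95 - 53)/(-110 - 52)) = 242*83 - (1/91 + (95 - 53)/(-110 - 52)) = 20086 - (1/91 + 42/(-162)) = 20086 - (1/91 + 42*(-1/162)) = 20086 - (1/91 - 7/27) = 20086 - 1*(-610/2457) = 20086 + 610/2457 = 49351912/2457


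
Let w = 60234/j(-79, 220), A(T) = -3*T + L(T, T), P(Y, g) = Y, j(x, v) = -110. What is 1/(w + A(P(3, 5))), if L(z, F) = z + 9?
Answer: -55/29952 ≈ -0.0018363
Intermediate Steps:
L(z, F) = 9 + z
A(T) = 9 - 2*T (A(T) = -3*T + (9 + T) = 9 - 2*T)
w = -30117/55 (w = 60234/(-110) = 60234*(-1/110) = -30117/55 ≈ -547.58)
1/(w + A(P(3, 5))) = 1/(-30117/55 + (9 - 2*3)) = 1/(-30117/55 + (9 - 6)) = 1/(-30117/55 + 3) = 1/(-29952/55) = -55/29952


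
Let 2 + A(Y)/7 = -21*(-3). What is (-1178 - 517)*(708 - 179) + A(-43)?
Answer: -896228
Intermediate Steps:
A(Y) = 427 (A(Y) = -14 + 7*(-21*(-3)) = -14 + 7*63 = -14 + 441 = 427)
(-1178 - 517)*(708 - 179) + A(-43) = (-1178 - 517)*(708 - 179) + 427 = -1695*529 + 427 = -896655 + 427 = -896228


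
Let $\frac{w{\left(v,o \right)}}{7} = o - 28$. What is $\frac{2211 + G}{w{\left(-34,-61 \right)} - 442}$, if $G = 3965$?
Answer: $- \frac{6176}{1065} \approx -5.7991$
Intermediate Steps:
$w{\left(v,o \right)} = -196 + 7 o$ ($w{\left(v,o \right)} = 7 \left(o - 28\right) = 7 \left(-28 + o\right) = -196 + 7 o$)
$\frac{2211 + G}{w{\left(-34,-61 \right)} - 442} = \frac{2211 + 3965}{\left(-196 + 7 \left(-61\right)\right) - 442} = \frac{6176}{\left(-196 - 427\right) - 442} = \frac{6176}{-623 - 442} = \frac{6176}{-1065} = 6176 \left(- \frac{1}{1065}\right) = - \frac{6176}{1065}$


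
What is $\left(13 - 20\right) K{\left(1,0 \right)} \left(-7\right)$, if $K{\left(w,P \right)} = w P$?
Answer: $0$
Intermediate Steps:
$K{\left(w,P \right)} = P w$
$\left(13 - 20\right) K{\left(1,0 \right)} \left(-7\right) = \left(13 - 20\right) 0 \cdot 1 \left(-7\right) = \left(-7\right) 0 \left(-7\right) = 0 \left(-7\right) = 0$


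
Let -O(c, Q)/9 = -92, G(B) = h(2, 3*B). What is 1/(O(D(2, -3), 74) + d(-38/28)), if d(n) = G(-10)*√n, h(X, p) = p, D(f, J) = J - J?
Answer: 322/267091 + 5*I*√266/1602546 ≈ 0.0012056 + 5.0886e-5*I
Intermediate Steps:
D(f, J) = 0
G(B) = 3*B
O(c, Q) = 828 (O(c, Q) = -9*(-92) = 828)
d(n) = -30*√n (d(n) = (3*(-10))*√n = -30*√n)
1/(O(D(2, -3), 74) + d(-38/28)) = 1/(828 - 30*I*√266/14) = 1/(828 - 15*I*√266/7)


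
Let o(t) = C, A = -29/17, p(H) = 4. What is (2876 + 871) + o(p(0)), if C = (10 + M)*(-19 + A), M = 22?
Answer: 52435/17 ≈ 3084.4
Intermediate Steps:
A = -29/17 (A = -29*1/17 = -29/17 ≈ -1.7059)
C = -11264/17 (C = (10 + 22)*(-19 - 29/17) = 32*(-352/17) = -11264/17 ≈ -662.59)
o(t) = -11264/17
(2876 + 871) + o(p(0)) = (2876 + 871) - 11264/17 = 3747 - 11264/17 = 52435/17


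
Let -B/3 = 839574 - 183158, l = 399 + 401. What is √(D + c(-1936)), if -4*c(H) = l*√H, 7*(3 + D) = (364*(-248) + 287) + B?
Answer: √(-14414778 - 431200*I)/7 ≈ 8.1115 - 542.44*I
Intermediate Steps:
l = 800
B = -1969248 (B = -3*(839574 - 183158) = -3*656416 = -1969248)
D = -2059254/7 (D = -3 + ((364*(-248) + 287) - 1969248)/7 = -3 + ((-90272 + 287) - 1969248)/7 = -3 + (-89985 - 1969248)/7 = -3 + (⅐)*(-2059233) = -3 - 2059233/7 = -2059254/7 ≈ -2.9418e+5)
c(H) = -200*√H
√(D + c(-1936)) = √(-2059254/7 - 8800*I)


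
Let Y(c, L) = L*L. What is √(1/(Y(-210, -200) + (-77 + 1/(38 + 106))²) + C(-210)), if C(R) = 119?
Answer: √107932134163038364343/952361569 ≈ 10.909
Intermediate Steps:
Y(c, L) = L²
√(1/(Y(-210, -200) + (-77 + 1/(38 + 106))²) + C(-210)) = √(1/((-200)² + (-77 + 1/(38 + 106))²) + 119) = √(1/(40000 + (-77 + 1/144)²) + 119) = √(1/(40000 + (-11087/144)²) + 119) = √(1/(40000 + 122921569/20736) + 119) = √(1/(952361569/20736) + 119) = √(20736/952361569 + 119) = √(113331047447/952361569) = √107932134163038364343/952361569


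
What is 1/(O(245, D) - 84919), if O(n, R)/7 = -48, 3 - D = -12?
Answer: -1/85255 ≈ -1.1730e-5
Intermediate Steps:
D = 15 (D = 3 - 1*(-12) = 3 + 12 = 15)
O(n, R) = -336 (O(n, R) = 7*(-48) = -336)
1/(O(245, D) - 84919) = 1/(-336 - 84919) = 1/(-85255) = -1/85255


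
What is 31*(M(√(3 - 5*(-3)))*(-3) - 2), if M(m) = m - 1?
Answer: 31 - 279*√2 ≈ -363.57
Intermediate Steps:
M(m) = -1 + m
31*(M(√(3 - 5*(-3)))*(-3) - 2) = 31*((-1 + √(3 - 5*(-3)))*(-3) - 2) = 31*((-1 + √(3 + 15))*(-3) - 2) = 31*((-1 + √18)*(-3) - 2) = 31*((-1 + 3*√2)*(-3) - 2) = 31*((3 - 9*√2) - 2) = 31*(1 - 9*√2) = 31 - 279*√2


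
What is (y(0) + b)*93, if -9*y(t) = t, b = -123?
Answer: -11439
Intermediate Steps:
y(t) = -t/9
(y(0) + b)*93 = (-⅑*0 - 123)*93 = (0 - 123)*93 = -123*93 = -11439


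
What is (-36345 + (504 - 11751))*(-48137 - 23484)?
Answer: 3408586632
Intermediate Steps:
(-36345 + (504 - 11751))*(-48137 - 23484) = (-36345 - 11247)*(-71621) = -47592*(-71621) = 3408586632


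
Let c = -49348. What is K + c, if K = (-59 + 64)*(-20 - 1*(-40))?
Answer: -49248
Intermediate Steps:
K = 100 (K = 5*(-20 + 40) = 5*20 = 100)
K + c = 100 - 49348 = -49248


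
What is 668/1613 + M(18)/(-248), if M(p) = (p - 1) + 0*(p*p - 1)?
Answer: 138243/400024 ≈ 0.34559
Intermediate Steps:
M(p) = -1 + p (M(p) = (-1 + p) + 0*(p**2 - 1) = (-1 + p) + 0*(-1 + p**2) = (-1 + p) + 0 = -1 + p)
668/1613 + M(18)/(-248) = 668/1613 + (-1 + 18)/(-248) = 668*(1/1613) + 17*(-1/248) = 668/1613 - 17/248 = 138243/400024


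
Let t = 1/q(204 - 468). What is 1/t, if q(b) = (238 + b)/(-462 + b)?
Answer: 13/363 ≈ 0.035813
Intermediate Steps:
q(b) = (238 + b)/(-462 + b)
t = 363/13 (t = 1/((238 + (204 - 468))/(-462 + (204 - 468))) = 1/((238 - 264)/(-462 - 264)) = 1/(-26/(-726)) = 1/(-1/726*(-26)) = 1/(13/363) = 363/13 ≈ 27.923)
1/t = 1/(363/13) = 13/363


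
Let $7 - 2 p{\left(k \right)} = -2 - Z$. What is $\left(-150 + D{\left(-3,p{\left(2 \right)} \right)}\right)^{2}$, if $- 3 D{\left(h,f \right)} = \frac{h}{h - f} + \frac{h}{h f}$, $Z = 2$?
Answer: $\frac{7098062500}{314721} \approx 22554.0$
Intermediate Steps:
$p{\left(k \right)} = \frac{11}{2}$ ($p{\left(k \right)} = \frac{7}{2} - \frac{-2 - 2}{2} = \frac{7}{2} - -2 = \frac{7}{2} + 2 = \frac{11}{2}$)
$D{\left(h,f \right)} = - \frac{1}{3 f} - \frac{h}{3 \left(h - f\right)}$ ($D{\left(h,f \right)} = - \frac{\frac{h}{h - f} + \frac{h}{h f}}{3} = - \frac{\frac{h}{h - f} + \frac{h}{f h}}{3} = - \frac{\frac{h}{h - f} + h \frac{1}{f h}}{3} = - \frac{\frac{h}{h - f} + \frac{1}{f}}{3} = - \frac{\frac{1}{f} + \frac{h}{h - f}}{3} = - \frac{1}{3 f} - \frac{h}{3 \left(h - f\right)}$)
$\left(-150 + D{\left(-3,p{\left(2 \right)} \right)}\right)^{2} = \left(-150 + \frac{-3 - \frac{11}{2} + \frac{11}{2} \left(-3\right)}{3 \cdot \frac{11}{2} \left(\frac{11}{2} - -3\right)}\right)^{2} = \left(-150 + \frac{1}{3} \cdot \frac{2}{11} \frac{1}{\frac{11}{2} + 3} \left(-3 - \frac{11}{2} - \frac{33}{2}\right)\right)^{2} = \left(-150 + \frac{1}{3} \cdot \frac{2}{11} \frac{1}{\frac{17}{2}} \left(-25\right)\right)^{2} = \left(-150 + \frac{1}{3} \cdot \frac{2}{11} \cdot \frac{2}{17} \left(-25\right)\right)^{2} = \left(-150 - \frac{100}{561}\right)^{2} = \left(- \frac{84250}{561}\right)^{2} = \frac{7098062500}{314721}$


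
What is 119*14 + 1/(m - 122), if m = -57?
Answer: 298213/179 ≈ 1666.0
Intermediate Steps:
119*14 + 1/(m - 122) = 119*14 + 1/(-57 - 122) = 1666 + 1/(-179) = 1666 - 1/179 = 298213/179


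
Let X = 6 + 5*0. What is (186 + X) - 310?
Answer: -118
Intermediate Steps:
X = 6 (X = 6 + 0 = 6)
(186 + X) - 310 = (186 + 6) - 310 = 192 - 310 = -118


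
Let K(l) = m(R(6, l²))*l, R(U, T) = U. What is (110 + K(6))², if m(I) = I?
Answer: 21316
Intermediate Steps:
K(l) = 6*l
(110 + K(6))² = (110 + 6*6)² = (110 + 36)² = 146² = 21316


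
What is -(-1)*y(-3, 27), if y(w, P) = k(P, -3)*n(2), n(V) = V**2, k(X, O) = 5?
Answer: 20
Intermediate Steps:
y(w, P) = 20 (y(w, P) = 5*2**2 = 5*4 = 20)
-(-1)*y(-3, 27) = -(-1)*20 = -1*(-20) = 20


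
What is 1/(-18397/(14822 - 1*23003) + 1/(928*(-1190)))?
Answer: 9034441920/20316166859 ≈ 0.44469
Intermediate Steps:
1/(-18397/(14822 - 1*23003) + 1/(928*(-1190))) = 1/(-18397/(14822 - 23003) + (1/928)*(-1/1190)) = 1/(-18397/(-8181) - 1/1104320) = 1/(-18397*(-1/8181) - 1/1104320) = 1/(18397/8181 - 1/1104320) = 1/(20316166859/9034441920) = 9034441920/20316166859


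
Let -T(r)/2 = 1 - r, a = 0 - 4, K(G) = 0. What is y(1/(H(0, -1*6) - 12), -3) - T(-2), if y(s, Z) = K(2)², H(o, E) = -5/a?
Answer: 6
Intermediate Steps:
a = -4
H(o, E) = 5/4 (H(o, E) = -5/(-4) = -5*(-¼) = 5/4)
y(s, Z) = 0 (y(s, Z) = 0² = 0)
T(r) = -2 + 2*r (T(r) = -2*(1 - r) = -2 + 2*r)
y(1/(H(0, -1*6) - 12), -3) - T(-2) = 0 - (-2 + 2*(-2)) = 0 - (-2 - 4) = 0 - 1*(-6) = 0 + 6 = 6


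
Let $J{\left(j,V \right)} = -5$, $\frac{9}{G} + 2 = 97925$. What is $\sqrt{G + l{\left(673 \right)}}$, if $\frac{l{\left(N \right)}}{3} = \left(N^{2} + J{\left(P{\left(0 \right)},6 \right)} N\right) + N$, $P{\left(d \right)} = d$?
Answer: $\frac{\sqrt{1439094613648314}}{32641} \approx 1162.2$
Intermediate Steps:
$G = \frac{3}{32641}$ ($G = \frac{9}{-2 + 97925} = \frac{9}{97923} = 9 \cdot \frac{1}{97923} = \frac{3}{32641} \approx 9.1909 \cdot 10^{-5}$)
$l{\left(N \right)} = - 12 N + 3 N^{2}$ ($l{\left(N \right)} = 3 \left(\left(N^{2} - 5 N\right) + N\right) = 3 \left(N^{2} - 4 N\right) = - 12 N + 3 N^{2}$)
$\sqrt{G + l{\left(673 \right)}} = \sqrt{\frac{3}{32641} + 3 \cdot 673 \left(-4 + 673\right)} = \sqrt{\frac{3}{32641} + 3 \cdot 673 \cdot 669} = \sqrt{\frac{3}{32641} + 1350711} = \sqrt{\frac{44088557754}{32641}} = \frac{\sqrt{1439094613648314}}{32641}$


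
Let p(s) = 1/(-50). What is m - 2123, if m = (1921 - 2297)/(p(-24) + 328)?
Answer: -34833877/16399 ≈ -2124.1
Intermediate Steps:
p(s) = -1/50
m = -18800/16399 (m = (1921 - 2297)/(-1/50 + 328) = -376/16399/50 = -376*50/16399 = -18800/16399 ≈ -1.1464)
m - 2123 = -18800/16399 - 2123 = -34833877/16399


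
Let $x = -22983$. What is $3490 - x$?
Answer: $26473$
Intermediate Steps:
$3490 - x = 3490 - -22983 = 3490 + 22983 = 26473$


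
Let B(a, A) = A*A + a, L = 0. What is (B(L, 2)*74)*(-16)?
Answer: -4736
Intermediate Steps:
B(a, A) = a + A**2 (B(a, A) = A**2 + a = a + A**2)
(B(L, 2)*74)*(-16) = ((0 + 2**2)*74)*(-16) = ((0 + 4)*74)*(-16) = (4*74)*(-16) = 296*(-16) = -4736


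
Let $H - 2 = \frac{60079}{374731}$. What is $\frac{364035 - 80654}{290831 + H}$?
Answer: $\frac{106191645511}{108984201002} \approx 0.97438$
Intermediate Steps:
$H = \frac{809541}{374731}$ ($H = 2 + \frac{60079}{374731} = \frac{809541}{374731} \approx 2.1603$)
$\frac{364035 - 80654}{290831 + H} = \frac{364035 - 80654}{290831 + \frac{809541}{374731}} = \frac{283381}{\frac{108984201002}{374731}} = 283381 \cdot \frac{374731}{108984201002} = \frac{106191645511}{108984201002}$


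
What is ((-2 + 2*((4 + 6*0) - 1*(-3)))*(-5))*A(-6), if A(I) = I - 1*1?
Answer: 420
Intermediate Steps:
A(I) = -1 + I (A(I) = I - 1 = -1 + I)
((-2 + 2*((4 + 6*0) - 1*(-3)))*(-5))*A(-6) = ((-2 + 2*((4 + 6*0) - 1*(-3)))*(-5))*(-1 - 6) = ((-2 + 2*((4 + 0) + 3))*(-5))*(-7) = ((-2 + 2*(4 + 3))*(-5))*(-7) = ((-2 + 2*7)*(-5))*(-7) = ((-2 + 14)*(-5))*(-7) = (12*(-5))*(-7) = -60*(-7) = 420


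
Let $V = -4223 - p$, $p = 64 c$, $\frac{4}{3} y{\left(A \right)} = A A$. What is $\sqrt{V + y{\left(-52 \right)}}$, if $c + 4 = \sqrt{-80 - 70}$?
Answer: $\sqrt{-1939 - 320 i \sqrt{6}} \approx 8.7304 - 44.891 i$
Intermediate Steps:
$y{\left(A \right)} = \frac{3 A^{2}}{4}$ ($y{\left(A \right)} = \frac{3 A A}{4} = \frac{3 A^{2}}{4}$)
$c = -4 + 5 i \sqrt{6}$ ($c = -4 + \sqrt{-80 - 70} = -4 + \sqrt{-150} = -4 + 5 i \sqrt{6} \approx -4.0 + 12.247 i$)
$p = -256 + 320 i \sqrt{6}$ ($p = 64 \left(-4 + 5 i \sqrt{6}\right) = -256 + 320 i \sqrt{6} \approx -256.0 + 783.84 i$)
$V = -3967 - 320 i \sqrt{6}$ ($V = -4223 - \left(-256 + 320 i \sqrt{6}\right) = -4223 + \left(256 - 320 i \sqrt{6}\right) = -3967 - 320 i \sqrt{6} \approx -3967.0 - 783.84 i$)
$\sqrt{V + y{\left(-52 \right)}} = \sqrt{\left(-3967 - 320 i \sqrt{6}\right) + \frac{3 \left(-52\right)^{2}}{4}} = \sqrt{\left(-3967 - 320 i \sqrt{6}\right) + \frac{3}{4} \cdot 2704} = \sqrt{\left(-3967 - 320 i \sqrt{6}\right) + 2028} = \sqrt{-1939 - 320 i \sqrt{6}}$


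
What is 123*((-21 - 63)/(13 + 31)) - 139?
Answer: -4112/11 ≈ -373.82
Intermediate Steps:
123*((-21 - 63)/(13 + 31)) - 139 = 123*(-84/44) - 139 = 123*(-84*1/44) - 139 = 123*(-21/11) - 139 = -2583/11 - 139 = -4112/11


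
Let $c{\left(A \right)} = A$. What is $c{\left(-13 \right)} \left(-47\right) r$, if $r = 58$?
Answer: $35438$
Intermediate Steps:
$c{\left(-13 \right)} \left(-47\right) r = \left(-13\right) \left(-47\right) 58 = 611 \cdot 58 = 35438$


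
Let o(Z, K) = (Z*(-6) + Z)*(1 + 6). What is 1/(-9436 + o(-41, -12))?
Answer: -1/8001 ≈ -0.00012498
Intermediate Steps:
o(Z, K) = -35*Z (o(Z, K) = (-6*Z + Z)*7 = -5*Z*7 = -35*Z)
1/(-9436 + o(-41, -12)) = 1/(-9436 - 35*(-41)) = 1/(-9436 + 1435) = 1/(-8001) = -1/8001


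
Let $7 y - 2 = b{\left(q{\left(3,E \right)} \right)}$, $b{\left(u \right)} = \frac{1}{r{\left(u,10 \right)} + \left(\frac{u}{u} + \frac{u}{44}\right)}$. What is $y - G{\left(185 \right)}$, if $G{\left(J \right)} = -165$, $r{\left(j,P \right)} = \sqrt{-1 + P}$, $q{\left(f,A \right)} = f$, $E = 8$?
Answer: $\frac{207147}{1253} \approx 165.32$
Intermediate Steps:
$b{\left(u \right)} = \frac{1}{4 + \frac{u}{44}}$ ($b{\left(u \right)} = \frac{1}{\sqrt{-1 + 10} + \left(\frac{u}{u} + \frac{u}{44}\right)} = \frac{1}{\sqrt{9} + \left(1 + u \frac{1}{44}\right)} = \frac{1}{3 + \left(1 + \frac{u}{44}\right)} = \frac{1}{4 + \frac{u}{44}}$)
$y = \frac{402}{1253}$ ($y = \frac{2}{7} + \frac{44 \frac{1}{176 + 3}}{7} = \frac{2}{7} + \frac{44 \cdot \frac{1}{179}}{7} = \frac{2}{7} + \frac{1}{7} \cdot \frac{44}{179} = \frac{2}{7} + \frac{44}{1253} = \frac{402}{1253} \approx 0.32083$)
$y - G{\left(185 \right)} = \frac{402}{1253} - -165 = \frac{402}{1253} + 165 = \frac{207147}{1253}$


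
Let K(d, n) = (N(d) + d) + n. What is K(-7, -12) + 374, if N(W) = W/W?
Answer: 356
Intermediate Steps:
N(W) = 1
K(d, n) = 1 + d + n (K(d, n) = (1 + d) + n = 1 + d + n)
K(-7, -12) + 374 = (1 - 7 - 12) + 374 = -18 + 374 = 356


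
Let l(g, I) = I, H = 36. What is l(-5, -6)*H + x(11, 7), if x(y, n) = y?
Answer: -205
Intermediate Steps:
l(-5, -6)*H + x(11, 7) = -6*36 + 11 = -216 + 11 = -205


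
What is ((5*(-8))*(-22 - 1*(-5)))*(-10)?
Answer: -6800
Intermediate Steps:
((5*(-8))*(-22 - 1*(-5)))*(-10) = -40*(-22 + 5)*(-10) = -40*(-17)*(-10) = 680*(-10) = -6800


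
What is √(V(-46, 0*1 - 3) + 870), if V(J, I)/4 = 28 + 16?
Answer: √1046 ≈ 32.342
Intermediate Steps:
V(J, I) = 176 (V(J, I) = 4*(28 + 16) = 4*44 = 176)
√(V(-46, 0*1 - 3) + 870) = √(176 + 870) = √1046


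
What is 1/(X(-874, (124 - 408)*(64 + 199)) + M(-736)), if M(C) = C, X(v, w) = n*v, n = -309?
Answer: 1/269330 ≈ 3.7129e-6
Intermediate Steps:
X(v, w) = -309*v
1/(X(-874, (124 - 408)*(64 + 199)) + M(-736)) = 1/(-309*(-874) - 736) = 1/(270066 - 736) = 1/269330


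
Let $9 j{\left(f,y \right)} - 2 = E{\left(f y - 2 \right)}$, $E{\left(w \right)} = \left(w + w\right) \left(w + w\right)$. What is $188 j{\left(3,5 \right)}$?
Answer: $\frac{42488}{3} \approx 14163.0$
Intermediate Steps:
$E{\left(w \right)} = 4 w^{2}$ ($E{\left(w \right)} = 2 w 2 w = 4 w^{2}$)
$j{\left(f,y \right)} = \frac{2}{9} + \frac{4 \left(-2 + f y\right)^{2}}{9}$ ($j{\left(f,y \right)} = \frac{2}{9} + \frac{4 \left(f y - 2\right)^{2}}{9} = \frac{2}{9} + \frac{4 \left(-2 + f y\right)^{2}}{9}$)
$188 j{\left(3,5 \right)} = 188 \left(\frac{2}{9} + \frac{4 \left(-2 + 3 \cdot 5\right)^{2}}{9}\right) = 188 \left(\frac{2}{9} + \frac{4 \left(-2 + 15\right)^{2}}{9}\right) = 188 \left(\frac{2}{9} + \frac{4 \cdot 13^{2}}{9}\right) = 188 \left(\frac{2}{9} + \frac{4}{9} \cdot 169\right) = 188 \left(\frac{2}{9} + \frac{676}{9}\right) = 188 \cdot \frac{226}{3} = \frac{42488}{3}$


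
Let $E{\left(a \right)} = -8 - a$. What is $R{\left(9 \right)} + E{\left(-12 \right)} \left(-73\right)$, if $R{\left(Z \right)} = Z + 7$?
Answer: $-276$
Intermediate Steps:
$R{\left(Z \right)} = 7 + Z$
$R{\left(9 \right)} + E{\left(-12 \right)} \left(-73\right) = \left(7 + 9\right) + \left(-8 - -12\right) \left(-73\right) = 16 + \left(-8 + 12\right) \left(-73\right) = 16 + 4 \left(-73\right) = 16 - 292 = -276$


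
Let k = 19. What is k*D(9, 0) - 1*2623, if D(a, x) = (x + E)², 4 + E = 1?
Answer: -2452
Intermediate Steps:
E = -3 (E = -4 + 1 = -3)
D(a, x) = (-3 + x)² (D(a, x) = (x - 3)² = (-3 + x)²)
k*D(9, 0) - 1*2623 = 19*(-3 + 0)² - 1*2623 = 19*(-3)² - 2623 = 19*9 - 2623 = 171 - 2623 = -2452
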